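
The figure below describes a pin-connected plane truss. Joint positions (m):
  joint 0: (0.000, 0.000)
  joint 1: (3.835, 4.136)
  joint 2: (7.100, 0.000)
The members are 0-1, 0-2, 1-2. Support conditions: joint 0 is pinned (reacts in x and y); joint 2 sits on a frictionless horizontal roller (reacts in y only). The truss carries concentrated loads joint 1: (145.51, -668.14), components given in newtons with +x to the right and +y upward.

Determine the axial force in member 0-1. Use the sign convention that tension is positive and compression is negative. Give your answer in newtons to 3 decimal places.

N=3 nodes, M=3 members, R=3 reactions → 2N=6, M+R=6
member 0 (0-1): L=5.6404, (cx,cy)=(0.6799,0.7333)
member 1 (0-2): L=7.1000, (cx,cy)=(1.0000,0.0000)
member 2 (1-2): L=5.2694, (cx,cy)=(0.6196,-0.7849)
solve A·x = −loads:
  F[0-1] = -303.4091 N (compression)
  F[0-2] = +351.8041 N (tension)
  F[1-2] = -567.7798 N (compression)
  Rx@0 = -145.5100 N
  Ry@0 = +222.4856 N
  Ry@2 = +445.6544 N

-303.409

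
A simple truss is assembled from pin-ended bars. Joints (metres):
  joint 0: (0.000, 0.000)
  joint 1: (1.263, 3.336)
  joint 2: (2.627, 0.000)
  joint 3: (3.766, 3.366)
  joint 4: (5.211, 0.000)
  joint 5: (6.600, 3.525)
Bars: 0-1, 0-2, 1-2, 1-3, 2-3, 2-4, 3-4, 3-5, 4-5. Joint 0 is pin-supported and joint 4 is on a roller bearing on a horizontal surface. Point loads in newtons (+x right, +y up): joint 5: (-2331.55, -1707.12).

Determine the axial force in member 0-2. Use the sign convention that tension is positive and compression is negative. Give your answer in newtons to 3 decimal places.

N=6 nodes, M=9 members, R=3 reactions → 2N=12, M+R=12
member 0 (0-1): L=3.5671, (cx,cy)=(0.3541,0.9352)
member 1 (0-2): L=2.6270, (cx,cy)=(1.0000,0.0000)
member 2 (1-2): L=3.6041, (cx,cy)=(0.3785,-0.9256)
member 3 (1-3): L=2.5032, (cx,cy)=(0.9999,0.0120)
member 4 (2-3): L=3.5535, (cx,cy)=(0.3205,0.9472)
member 5 (2-4): L=2.5840, (cx,cy)=(1.0000,0.0000)
member 6 (3-4): L=3.6631, (cx,cy)=(0.3945,-0.9189)
member 7 (3-5): L=2.8385, (cx,cy)=(0.9984,0.0560)
member 8 (4-5): L=3.7888, (cx,cy)=(0.3666,0.9304)
solve A·x = −loads:
  F[0-1] = -1199.8801 N (compression)
  F[0-2] = -1906.7072 N (compression)
  F[1-2] = +1200.9392 N (tension)
  F[1-3] = -879.4134 N (compression)
  F[2-3] = -1173.5278 N (compression)
  F[2-4] = -1076.0488 N (compression)
  F[3-4] = +1117.6086 N (tension)
  F[3-5] = -1699.0425 N (compression)
  F[4-5] = -1732.5752 N (compression)
  Rx@0 = +2331.5500 N
  Ry@0 = +1122.1501 N
  Ry@4 = +584.9699 N

-1906.707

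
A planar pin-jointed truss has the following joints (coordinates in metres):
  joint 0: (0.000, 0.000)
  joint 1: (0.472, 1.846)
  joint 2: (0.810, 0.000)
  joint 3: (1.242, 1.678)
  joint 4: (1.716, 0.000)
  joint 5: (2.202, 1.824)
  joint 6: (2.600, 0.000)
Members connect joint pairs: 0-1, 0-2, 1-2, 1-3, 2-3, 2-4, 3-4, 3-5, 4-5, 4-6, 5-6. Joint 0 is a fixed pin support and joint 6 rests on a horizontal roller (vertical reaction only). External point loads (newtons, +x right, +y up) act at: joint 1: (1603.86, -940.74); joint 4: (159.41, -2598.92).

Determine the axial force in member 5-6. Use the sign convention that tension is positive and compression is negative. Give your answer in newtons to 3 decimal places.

-3095.980

N=7 nodes, M=11 members, R=3 reactions → 2N=14, M+R=14
member 0 (0-1): L=1.9054, (cx,cy)=(0.2477,0.9688)
member 1 (0-2): L=0.8100, (cx,cy)=(1.0000,0.0000)
member 2 (1-2): L=1.8767, (cx,cy)=(0.1801,-0.9836)
member 3 (1-3): L=0.7881, (cx,cy)=(0.9770,-0.2132)
member 4 (2-3): L=1.7327, (cx,cy)=(0.2493,0.9684)
member 5 (2-4): L=0.9060, (cx,cy)=(1.0000,0.0000)
member 6 (3-4): L=1.7437, (cx,cy)=(0.2718,-0.9623)
member 7 (3-5): L=0.9710, (cx,cy)=(0.9886,0.1504)
member 8 (4-5): L=1.8876, (cx,cy)=(0.2575,0.9663)
member 9 (4-6): L=0.8840, (cx,cy)=(1.0000,0.0000)
member 10 (5-6): L=1.8669, (cx,cy)=(0.2132,-0.9770)
solve A·x = −loads:
  F[0-1] = -531.4148 N (compression)
  F[0-2] = +1894.9114 N (tension)
  F[1-2] = -50.0168 N (compression)
  F[1-3] = -1767.1088 N (compression)
  F[2-3] = +50.8032 N (tension)
  F[2-4] = +1873.2369 N (tension)
  F[3-4] = -684.0125 N (compression)
  F[3-5] = -1545.4524 N (compression)
  F[4-5] = +3370.8119 N (tension)
  F[4-6] = +660.0185 N (tension)
  F[5-6] = -3095.9796 N (compression)
  Rx@0 = -1763.2700 N
  Ry@0 = +514.8517 N
  Ry@6 = +3024.8083 N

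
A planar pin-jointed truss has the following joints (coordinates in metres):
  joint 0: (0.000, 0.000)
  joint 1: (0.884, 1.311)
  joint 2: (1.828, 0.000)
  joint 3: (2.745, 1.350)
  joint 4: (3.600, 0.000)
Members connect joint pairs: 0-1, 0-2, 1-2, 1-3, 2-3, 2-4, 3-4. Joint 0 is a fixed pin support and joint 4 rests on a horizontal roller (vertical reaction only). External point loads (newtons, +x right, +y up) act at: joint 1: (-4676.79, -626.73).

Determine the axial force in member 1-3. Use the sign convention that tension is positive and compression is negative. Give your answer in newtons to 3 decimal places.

2063.331

N=5 nodes, M=7 members, R=3 reactions → 2N=10, M+R=10
member 0 (0-1): L=1.5812, (cx,cy)=(0.5591,0.8291)
member 1 (0-2): L=1.8280, (cx,cy)=(1.0000,0.0000)
member 2 (1-2): L=1.6155, (cx,cy)=(0.5843,-0.8115)
member 3 (1-3): L=1.8614, (cx,cy)=(0.9998,0.0210)
member 4 (2-3): L=1.6320, (cx,cy)=(0.5619,0.8272)
member 5 (2-4): L=1.7720, (cx,cy)=(1.0000,0.0000)
member 6 (3-4): L=1.5980, (cx,cy)=(0.5351,-0.8448)
solve A·x = −loads:
  F[0-1] = -2624.4264 N (compression)
  F[0-2] = -3209.5496 N (compression)
  F[1-2] = +1962.3454 N (tension)
  F[1-3] = +2063.3308 N (tension)
  F[2-3] = -1925.1002 N (compression)
  F[2-4] = -981.1815 N (compression)
  F[3-4] = +1833.8056 N (tension)
  Rx@0 = +4676.7900 N
  Ry@0 = +2175.9640 N
  Ry@4 = -1549.2340 N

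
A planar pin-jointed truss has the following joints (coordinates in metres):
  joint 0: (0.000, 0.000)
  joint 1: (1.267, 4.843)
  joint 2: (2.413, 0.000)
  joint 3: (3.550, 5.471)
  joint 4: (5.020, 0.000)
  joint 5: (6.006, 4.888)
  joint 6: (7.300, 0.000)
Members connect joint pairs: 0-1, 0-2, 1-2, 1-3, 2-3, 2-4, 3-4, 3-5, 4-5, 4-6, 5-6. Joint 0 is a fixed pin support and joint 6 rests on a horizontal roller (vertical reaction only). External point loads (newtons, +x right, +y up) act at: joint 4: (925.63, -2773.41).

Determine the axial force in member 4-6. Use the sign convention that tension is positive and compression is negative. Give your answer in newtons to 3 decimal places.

N=7 nodes, M=11 members, R=3 reactions → 2N=14, M+R=14
member 0 (0-1): L=5.0060, (cx,cy)=(0.2531,0.9674)
member 1 (0-2): L=2.4130, (cx,cy)=(1.0000,0.0000)
member 2 (1-2): L=4.9767, (cx,cy)=(0.2303,-0.9731)
member 3 (1-3): L=2.3678, (cx,cy)=(0.9642,0.2652)
member 4 (2-3): L=5.5879, (cx,cy)=(0.2035,0.9791)
member 5 (2-4): L=2.6070, (cx,cy)=(1.0000,0.0000)
member 6 (3-4): L=5.6650, (cx,cy)=(0.2595,-0.9657)
member 7 (3-5): L=2.5242, (cx,cy)=(0.9730,-0.2310)
member 8 (4-5): L=4.9865, (cx,cy)=(0.1977,0.9803)
member 9 (4-6): L=2.2800, (cx,cy)=(1.0000,0.0000)
member 10 (5-6): L=5.0564, (cx,cy)=(0.2559,-0.9667)
solve A·x = −loads:
  F[0-1] = -895.3680 N (compression)
  F[0-2] = +1152.2448 N (tension)
  F[1-2] = +775.5944 N (tension)
  F[1-3] = -420.2628 N (compression)
  F[2-3] = -770.8782 N (compression)
  F[2-4] = +1487.6965 N (tension)
  F[3-4] = +1105.6099 N (tension)
  F[3-5] = -872.5476 N (compression)
  F[4-5] = +1740.0269 N (tension)
  F[4-6] = +504.8914 N (tension)
  F[5-6] = -1972.8926 N (compression)
  Rx@0 = -925.6300 N
  Ry@0 = +866.2157 N
  Ry@6 = +1907.1943 N

504.891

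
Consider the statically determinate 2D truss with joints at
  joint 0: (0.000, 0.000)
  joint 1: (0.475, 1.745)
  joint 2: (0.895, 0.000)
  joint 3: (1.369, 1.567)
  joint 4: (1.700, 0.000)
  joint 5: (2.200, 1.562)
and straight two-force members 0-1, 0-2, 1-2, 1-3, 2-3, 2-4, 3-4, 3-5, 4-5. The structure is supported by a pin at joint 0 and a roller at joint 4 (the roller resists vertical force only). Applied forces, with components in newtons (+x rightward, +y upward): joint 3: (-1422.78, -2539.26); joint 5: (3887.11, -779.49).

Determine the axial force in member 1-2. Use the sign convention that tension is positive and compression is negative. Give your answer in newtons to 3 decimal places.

N=6 nodes, M=9 members, R=3 reactions → 2N=12, M+R=12
member 0 (0-1): L=1.8085, (cx,cy)=(0.2626,0.9649)
member 1 (0-2): L=0.8950, (cx,cy)=(1.0000,0.0000)
member 2 (1-2): L=1.7948, (cx,cy)=(0.2340,-0.9722)
member 3 (1-3): L=0.9115, (cx,cy)=(0.9807,-0.1953)
member 4 (2-3): L=1.6371, (cx,cy)=(0.2895,0.9572)
member 5 (2-4): L=0.8050, (cx,cy)=(1.0000,0.0000)
member 6 (3-4): L=1.6016, (cx,cy)=(0.2067,-0.9784)
member 7 (3-5): L=0.8310, (cx,cy)=(1.0000,-0.0060)
member 8 (4-5): L=1.6401, (cx,cy)=(0.3049,0.9524)
solve A·x = −loads:
  F[0-1] = +2067.5413 N (tension)
  F[0-2] = +1921.2913 N (tension)
  F[1-2] = -2272.0128 N (compression)
  F[1-3] = +1095.7963 N (tension)
  F[2-3] = +2307.7776 N (tension)
  F[2-4] = +721.4518 N (tension)
  F[3-4] = -4659.6541 N (compression)
  F[3-5] = +4128.7495 N (tension)
  F[4-5] = -792.3684 N (compression)
  Rx@0 = -2464.3300 N
  Ry@0 = -1994.9526 N
  Ry@4 = +5313.7026 N

-2272.013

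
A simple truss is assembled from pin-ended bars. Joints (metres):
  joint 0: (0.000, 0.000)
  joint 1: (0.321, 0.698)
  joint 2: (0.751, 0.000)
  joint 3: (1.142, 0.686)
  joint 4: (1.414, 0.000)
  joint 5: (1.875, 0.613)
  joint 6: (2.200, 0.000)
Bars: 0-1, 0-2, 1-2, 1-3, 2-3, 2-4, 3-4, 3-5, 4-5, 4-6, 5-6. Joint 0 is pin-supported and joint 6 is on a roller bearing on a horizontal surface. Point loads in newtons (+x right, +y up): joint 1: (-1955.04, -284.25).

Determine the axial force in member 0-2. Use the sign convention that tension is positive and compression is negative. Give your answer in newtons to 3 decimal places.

-1558.133

N=7 nodes, M=11 members, R=3 reactions → 2N=14, M+R=14
member 0 (0-1): L=0.7683, (cx,cy)=(0.4178,0.9085)
member 1 (0-2): L=0.7510, (cx,cy)=(1.0000,0.0000)
member 2 (1-2): L=0.8198, (cx,cy)=(0.5245,-0.8514)
member 3 (1-3): L=0.8211, (cx,cy)=(0.9999,-0.0146)
member 4 (2-3): L=0.7896, (cx,cy)=(0.4952,0.8688)
member 5 (2-4): L=0.6630, (cx,cy)=(1.0000,0.0000)
member 6 (3-4): L=0.7380, (cx,cy)=(0.3686,-0.9296)
member 7 (3-5): L=0.7366, (cx,cy)=(0.9951,-0.0991)
member 8 (4-5): L=0.7670, (cx,cy)=(0.6010,0.7992)
member 9 (4-6): L=0.7860, (cx,cy)=(1.0000,0.0000)
member 10 (5-6): L=0.6938, (cx,cy)=(0.4684,-0.8835)
solve A·x = −loads:
  F[0-1] = -949.9480 N (compression)
  F[0-2] = -1558.1331 N (compression)
  F[1-2] = +659.0083 N (tension)
  F[1-3] = +1212.6090 N (tension)
  F[2-3] = -645.8240 N (compression)
  F[2-4] = -892.6778 N (compression)
  F[3-4] = +548.6744 N (tension)
  F[3-5] = +693.8601 N (tension)
  F[4-5] = -638.1800 N (compression)
  F[4-6] = -306.8712 N (compression)
  F[5-6] = +655.1233 N (tension)
  Rx@0 = +1955.0400 N
  Ry@0 = +863.0562 N
  Ry@6 = -578.8062 N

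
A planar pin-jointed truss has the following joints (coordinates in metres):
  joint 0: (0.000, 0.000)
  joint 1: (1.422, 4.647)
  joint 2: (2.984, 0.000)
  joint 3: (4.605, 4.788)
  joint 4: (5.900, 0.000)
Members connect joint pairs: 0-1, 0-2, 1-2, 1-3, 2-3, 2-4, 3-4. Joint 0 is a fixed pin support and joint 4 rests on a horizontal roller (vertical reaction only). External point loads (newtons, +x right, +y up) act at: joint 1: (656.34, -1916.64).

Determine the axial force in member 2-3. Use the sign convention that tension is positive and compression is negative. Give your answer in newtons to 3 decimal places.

N=5 nodes, M=7 members, R=3 reactions → 2N=10, M+R=10
member 0 (0-1): L=4.8597, (cx,cy)=(0.2926,0.9562)
member 1 (0-2): L=2.9840, (cx,cy)=(1.0000,0.0000)
member 2 (1-2): L=4.9025, (cx,cy)=(0.3186,-0.9479)
member 3 (1-3): L=3.1861, (cx,cy)=(0.9990,0.0443)
member 4 (2-3): L=5.0550, (cx,cy)=(0.3207,0.9472)
member 5 (2-4): L=2.9160, (cx,cy)=(1.0000,0.0000)
member 6 (3-4): L=4.9600, (cx,cy)=(0.2611,-0.9653)
solve A·x = −loads:
  F[0-1] = -980.6683 N (compression)
  F[0-2] = +943.2939 N (tension)
  F[1-2] = -1060.9992 N (compression)
  F[1-3] = -605.8390 N (compression)
  F[2-3] = +1061.7784 N (tension)
  F[2-4] = +264.7593 N (tension)
  F[3-4] = -1014.0665 N (compression)
  Rx@0 = -656.3400 N
  Ry@0 = +937.7461 N
  Ry@4 = +978.8939 N

1061.778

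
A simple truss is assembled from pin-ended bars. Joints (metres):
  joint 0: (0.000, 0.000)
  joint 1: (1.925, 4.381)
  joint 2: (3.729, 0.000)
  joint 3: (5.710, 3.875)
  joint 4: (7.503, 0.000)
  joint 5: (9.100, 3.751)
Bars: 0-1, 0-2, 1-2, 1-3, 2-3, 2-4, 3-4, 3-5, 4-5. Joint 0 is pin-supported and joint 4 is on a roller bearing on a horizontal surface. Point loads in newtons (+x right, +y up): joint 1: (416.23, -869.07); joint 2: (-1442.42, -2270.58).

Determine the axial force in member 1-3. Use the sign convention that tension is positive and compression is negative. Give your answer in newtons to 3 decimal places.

-1466.518

N=6 nodes, M=9 members, R=3 reactions → 2N=12, M+R=12
member 0 (0-1): L=4.7853, (cx,cy)=(0.4023,0.9155)
member 1 (0-2): L=3.7290, (cx,cy)=(1.0000,0.0000)
member 2 (1-2): L=4.7379, (cx,cy)=(0.3808,-0.9247)
member 3 (1-3): L=3.8187, (cx,cy)=(0.9912,-0.1325)
member 4 (2-3): L=4.3520, (cx,cy)=(0.4552,0.8904)
member 5 (2-4): L=3.7740, (cx,cy)=(1.0000,0.0000)
member 6 (3-4): L=4.2697, (cx,cy)=(0.4199,-0.9076)
member 7 (3-5): L=3.3923, (cx,cy)=(0.9993,-0.0366)
member 8 (4-5): L=4.0768, (cx,cy)=(0.3917,0.9201)
solve A·x = −loads:
  F[0-1] = -1687.7438 N (compression)
  F[0-2] = -347.2506 N (compression)
  F[1-2] = +941.3201 N (tension)
  F[1-3] = -1466.5185 N (compression)
  F[2-3] = +1572.5254 N (tension)
  F[2-4] = +737.7858 N (tension)
  F[3-4] = -1756.9079 N (compression)
  F[3-5] = -0.0000 N (tension)
  F[4-5] = +0.0000 N (tension)
  Rx@0 = +1026.1900 N
  Ry@0 = +1545.1603 N
  Ry@4 = +1594.4897 N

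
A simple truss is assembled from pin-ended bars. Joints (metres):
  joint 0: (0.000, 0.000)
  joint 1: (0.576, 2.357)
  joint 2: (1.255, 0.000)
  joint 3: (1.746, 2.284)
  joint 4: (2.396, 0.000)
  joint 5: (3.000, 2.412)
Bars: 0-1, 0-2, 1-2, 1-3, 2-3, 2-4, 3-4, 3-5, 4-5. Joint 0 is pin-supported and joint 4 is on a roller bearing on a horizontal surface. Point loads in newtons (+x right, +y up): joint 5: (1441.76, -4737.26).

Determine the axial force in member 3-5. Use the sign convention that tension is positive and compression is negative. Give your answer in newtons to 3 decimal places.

2710.989

N=6 nodes, M=9 members, R=3 reactions → 2N=12, M+R=12
member 0 (0-1): L=2.4264, (cx,cy)=(0.2374,0.9714)
member 1 (0-2): L=1.2550, (cx,cy)=(1.0000,0.0000)
member 2 (1-2): L=2.4529, (cx,cy)=(0.2768,-0.9609)
member 3 (1-3): L=1.1723, (cx,cy)=(0.9981,-0.0623)
member 4 (2-3): L=2.3362, (cx,cy)=(0.2102,0.9777)
member 5 (2-4): L=1.1410, (cx,cy)=(1.0000,0.0000)
member 6 (3-4): L=2.3747, (cx,cy)=(0.2737,-0.9618)
member 7 (3-5): L=1.2605, (cx,cy)=(0.9948,0.1015)
member 8 (4-5): L=2.4865, (cx,cy)=(0.2429,0.9700)
solve A·x = −loads:
  F[0-1] = +2723.4414 N (tension)
  F[0-2] = +795.2352 N (tension)
  F[1-2] = -2846.3174 N (compression)
  F[1-3] = +1437.2331 N (tension)
  F[2-3] = +2797.5735 N (tension)
  F[2-4] = -580.6558 N (compression)
  F[3-4] = -2464.4166 N (compression)
  F[3-5] = +2710.9890 N (tension)
  F[4-5] = -5167.3220 N (compression)
  Rx@0 = -1441.7600 N
  Ry@0 = -2645.5885 N
  Ry@4 = +7382.8485 N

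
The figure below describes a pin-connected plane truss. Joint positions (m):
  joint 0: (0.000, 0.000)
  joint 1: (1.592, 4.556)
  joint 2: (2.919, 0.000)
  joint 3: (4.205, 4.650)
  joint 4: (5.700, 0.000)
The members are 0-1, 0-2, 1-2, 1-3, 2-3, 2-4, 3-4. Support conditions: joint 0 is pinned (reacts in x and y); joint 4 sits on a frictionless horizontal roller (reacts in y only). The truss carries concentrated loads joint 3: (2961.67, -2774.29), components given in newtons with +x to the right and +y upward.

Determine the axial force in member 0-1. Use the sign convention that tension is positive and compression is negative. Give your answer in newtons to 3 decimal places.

1788.569

N=5 nodes, M=7 members, R=3 reactions → 2N=10, M+R=10
member 0 (0-1): L=4.8261, (cx,cy)=(0.3299,0.9440)
member 1 (0-2): L=2.9190, (cx,cy)=(1.0000,0.0000)
member 2 (1-2): L=4.7453, (cx,cy)=(0.2796,-0.9601)
member 3 (1-3): L=2.6147, (cx,cy)=(0.9994,0.0360)
member 4 (2-3): L=4.8246, (cx,cy)=(0.2666,0.9638)
member 5 (2-4): L=2.7810, (cx,cy)=(1.0000,0.0000)
member 6 (3-4): L=4.8844, (cx,cy)=(0.3061,-0.9520)
solve A·x = −loads:
  F[0-1] = +1788.5695 N (tension)
  F[0-2] = +2371.6738 N (tension)
  F[1-2] = -1718.5059 N (compression)
  F[1-3] = +1071.2584 N (tension)
  F[2-3] = +1711.8795 N (tension)
  F[2-4] = +1434.7970 N (tension)
  F[3-4] = -4687.7232 N (compression)
  Rx@0 = -2961.6700 N
  Ry@0 = -1688.4565 N
  Ry@4 = +4462.7465 N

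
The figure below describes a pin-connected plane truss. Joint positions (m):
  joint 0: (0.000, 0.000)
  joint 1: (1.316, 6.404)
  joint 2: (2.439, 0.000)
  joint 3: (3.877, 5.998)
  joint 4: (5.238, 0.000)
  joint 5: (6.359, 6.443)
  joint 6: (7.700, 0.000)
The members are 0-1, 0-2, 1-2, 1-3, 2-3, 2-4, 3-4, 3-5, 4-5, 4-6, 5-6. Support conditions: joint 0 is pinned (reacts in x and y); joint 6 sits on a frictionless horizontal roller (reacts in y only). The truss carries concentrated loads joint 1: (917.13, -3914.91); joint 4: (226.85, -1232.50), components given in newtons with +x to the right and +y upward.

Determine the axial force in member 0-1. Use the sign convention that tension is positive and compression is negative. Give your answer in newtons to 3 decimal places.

-2937.251

N=7 nodes, M=11 members, R=3 reactions → 2N=14, M+R=14
member 0 (0-1): L=6.5378, (cx,cy)=(0.2013,0.9795)
member 1 (0-2): L=2.4390, (cx,cy)=(1.0000,0.0000)
member 2 (1-2): L=6.5017, (cx,cy)=(0.1727,-0.9850)
member 3 (1-3): L=2.5930, (cx,cy)=(0.9877,-0.1566)
member 4 (2-3): L=6.1680, (cx,cy)=(0.2331,0.9724)
member 5 (2-4): L=2.7990, (cx,cy)=(1.0000,0.0000)
member 6 (3-4): L=6.1505, (cx,cy)=(0.2213,-0.9752)
member 7 (3-5): L=2.5216, (cx,cy)=(0.9843,0.1765)
member 8 (4-5): L=6.5398, (cx,cy)=(0.1714,0.9852)
member 9 (4-6): L=2.4620, (cx,cy)=(1.0000,0.0000)
member 10 (5-6): L=6.5811, (cx,cy)=(0.2038,-0.9790)
solve A·x = −loads:
  F[0-1] = -2937.2506 N (compression)
  F[0-2] = +1735.2203 N (tension)
  F[1-2] = -834.0281 N (compression)
  F[1-3] = -1381.3518 N (compression)
  F[2-3] = +844.7722 N (tension)
  F[2-4] = +1394.2139 N (tension)
  F[3-4] = -1228.7890 N (compression)
  F[3-5] = -909.7312 N (compression)
  F[4-5] = +2467.3448 N (tension)
  F[4-6] = +472.5199 N (tension)
  F[5-6] = -2318.9323 N (compression)
  Rx@0 = -1143.9800 N
  Ry@0 = +2877.1299 N
  Ry@6 = +2270.2801 N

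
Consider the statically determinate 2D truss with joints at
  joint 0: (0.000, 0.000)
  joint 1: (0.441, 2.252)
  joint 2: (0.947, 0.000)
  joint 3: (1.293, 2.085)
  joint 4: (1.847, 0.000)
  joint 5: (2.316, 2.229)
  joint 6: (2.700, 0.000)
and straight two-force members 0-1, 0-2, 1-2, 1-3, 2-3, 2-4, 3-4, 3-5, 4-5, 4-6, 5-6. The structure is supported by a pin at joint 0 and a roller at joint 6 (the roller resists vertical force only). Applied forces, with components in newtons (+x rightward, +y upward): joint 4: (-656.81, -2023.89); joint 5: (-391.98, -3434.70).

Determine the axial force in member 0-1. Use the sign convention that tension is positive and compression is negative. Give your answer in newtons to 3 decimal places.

N=7 nodes, M=11 members, R=3 reactions → 2N=14, M+R=14
member 0 (0-1): L=2.2948, (cx,cy)=(0.1922,0.9814)
member 1 (0-2): L=0.9470, (cx,cy)=(1.0000,0.0000)
member 2 (1-2): L=2.3081, (cx,cy)=(0.2192,-0.9757)
member 3 (1-3): L=0.8682, (cx,cy)=(0.9813,-0.1923)
member 4 (2-3): L=2.1135, (cx,cy)=(0.1637,0.9865)
member 5 (2-4): L=0.9000, (cx,cy)=(1.0000,0.0000)
member 6 (3-4): L=2.1573, (cx,cy)=(0.2568,-0.9665)
member 7 (3-5): L=1.0331, (cx,cy)=(0.9902,0.1394)
member 8 (4-5): L=2.2778, (cx,cy)=(0.2059,0.9786)
member 9 (4-6): L=0.8530, (cx,cy)=(1.0000,0.0000)
member 10 (5-6): L=2.2618, (cx,cy)=(0.1698,-0.9855)
solve A·x = −loads:
  F[0-1] = -1479.0602 N (compression)
  F[0-2] = -764.5504 N (compression)
  F[1-2] = +1615.9506 N (tension)
  F[1-3] = -650.6438 N (compression)
  F[2-3] = -1598.2038 N (compression)
  F[2-4] = -148.6566 N (compression)
  F[3-4] = +1321.3340 N (tension)
  F[3-5] = -1251.6671 N (compression)
  F[4-5] = +763.2200 N (tension)
  F[4-6] = +690.3212 N (tension)
  F[5-6] = -4066.1264 N (compression)
  Rx@0 = +1048.7900 N
  Ry@0 = +1451.4913 N
  Ry@6 = +4007.0987 N

-1479.060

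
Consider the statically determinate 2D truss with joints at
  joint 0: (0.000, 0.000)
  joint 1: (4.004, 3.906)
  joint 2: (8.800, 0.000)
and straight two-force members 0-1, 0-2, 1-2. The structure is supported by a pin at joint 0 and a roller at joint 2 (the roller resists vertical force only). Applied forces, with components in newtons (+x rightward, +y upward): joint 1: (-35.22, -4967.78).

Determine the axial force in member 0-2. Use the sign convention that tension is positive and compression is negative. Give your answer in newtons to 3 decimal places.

N=3 nodes, M=3 members, R=3 reactions → 2N=6, M+R=6
member 0 (0-1): L=5.5936, (cx,cy)=(0.7158,0.6983)
member 1 (0-2): L=8.8000, (cx,cy)=(1.0000,0.0000)
member 2 (1-2): L=6.1853, (cx,cy)=(0.7754,-0.6315)
solve A·x = −loads:
  F[0-1] = -3899.6161 N (compression)
  F[0-2] = +2756.1738 N (tension)
  F[1-2] = -3554.6032 N (compression)
  Rx@0 = +35.2200 N
  Ry@0 = +2723.0730 N
  Ry@2 = +2244.7070 N

2756.174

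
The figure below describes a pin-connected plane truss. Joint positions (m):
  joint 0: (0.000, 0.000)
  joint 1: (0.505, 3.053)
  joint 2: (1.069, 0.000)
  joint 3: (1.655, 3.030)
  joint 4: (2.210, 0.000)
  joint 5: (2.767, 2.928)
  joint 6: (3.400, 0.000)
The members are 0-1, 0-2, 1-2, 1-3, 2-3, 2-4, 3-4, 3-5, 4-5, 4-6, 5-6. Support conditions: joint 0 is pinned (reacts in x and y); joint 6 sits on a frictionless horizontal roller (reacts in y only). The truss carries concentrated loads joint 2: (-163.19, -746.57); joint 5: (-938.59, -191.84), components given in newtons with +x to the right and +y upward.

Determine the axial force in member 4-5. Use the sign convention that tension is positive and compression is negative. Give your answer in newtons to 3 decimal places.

N=7 nodes, M=11 members, R=3 reactions → 2N=14, M+R=14
member 0 (0-1): L=3.0945, (cx,cy)=(0.1632,0.9866)
member 1 (0-2): L=1.0690, (cx,cy)=(1.0000,0.0000)
member 2 (1-2): L=3.1047, (cx,cy)=(0.1817,-0.9834)
member 3 (1-3): L=1.1502, (cx,cy)=(0.9998,-0.0200)
member 4 (2-3): L=3.0861, (cx,cy)=(0.1899,0.9818)
member 5 (2-4): L=1.1410, (cx,cy)=(1.0000,0.0000)
member 6 (3-4): L=3.0804, (cx,cy)=(0.1802,-0.9836)
member 7 (3-5): L=1.1167, (cx,cy)=(0.9958,-0.0913)
member 8 (4-5): L=2.9805, (cx,cy)=(0.1869,0.9824)
member 9 (4-6): L=1.1900, (cx,cy)=(1.0000,0.0000)
member 10 (5-6): L=2.9956, (cx,cy)=(0.2113,-0.9774)
solve A·x = −loads:
  F[0-1] = -1374.2707 N (compression)
  F[0-2] = -877.5078 N (compression)
  F[1-2] = +1388.4805 N (tension)
  F[1-3] = -476.6023 N (compression)
  F[2-3] = -630.2740 N (compression)
  F[2-4] = -342.4061 N (compression)
  F[3-4] = +686.5445 N (tension)
  F[3-5] = -722.9013 N (compression)
  F[4-5] = -687.4200 N (compression)
  F[4-6] = -90.2452 N (compression)
  F[5-6] = +427.0809 N (tension)
  Rx@0 = +1101.7800 N
  Ry@0 = +1355.8473 N
  Ry@6 = -417.4373 N

-687.420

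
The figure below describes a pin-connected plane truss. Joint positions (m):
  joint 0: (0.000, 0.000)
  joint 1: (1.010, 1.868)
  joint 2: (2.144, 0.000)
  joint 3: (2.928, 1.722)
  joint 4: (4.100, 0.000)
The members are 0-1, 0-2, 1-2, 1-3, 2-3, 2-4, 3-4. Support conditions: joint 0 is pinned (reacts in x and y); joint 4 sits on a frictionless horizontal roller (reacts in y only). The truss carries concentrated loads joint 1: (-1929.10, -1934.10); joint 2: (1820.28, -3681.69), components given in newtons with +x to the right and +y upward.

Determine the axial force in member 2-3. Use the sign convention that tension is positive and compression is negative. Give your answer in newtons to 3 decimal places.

N=5 nodes, M=7 members, R=3 reactions → 2N=10, M+R=10
member 0 (0-1): L=2.1236, (cx,cy)=(0.4756,0.8797)
member 1 (0-2): L=2.1440, (cx,cy)=(1.0000,0.0000)
member 2 (1-2): L=2.1853, (cx,cy)=(0.5189,-0.8548)
member 3 (1-3): L=1.9235, (cx,cy)=(0.9971,-0.0759)
member 4 (2-3): L=1.8921, (cx,cy)=(0.4144,0.9101)
member 5 (2-4): L=1.9560, (cx,cy)=(1.0000,0.0000)
member 6 (3-4): L=2.0830, (cx,cy)=(0.5627,-0.8267)
solve A·x = −loads:
  F[0-1] = -4652.9734 N (compression)
  F[0-2] = +2104.2064 N (tension)
  F[1-2] = +2674.4460 N (tension)
  F[1-3] = -1676.6141 N (compression)
  F[2-3] = +1533.3585 N (tension)
  F[2-4] = +1036.4147 N (tension)
  F[3-4] = -1842.0192 N (compression)
  Rx@0 = +108.8200 N
  Ry@0 = +4093.0033 N
  Ry@4 = +1522.7867 N

1533.359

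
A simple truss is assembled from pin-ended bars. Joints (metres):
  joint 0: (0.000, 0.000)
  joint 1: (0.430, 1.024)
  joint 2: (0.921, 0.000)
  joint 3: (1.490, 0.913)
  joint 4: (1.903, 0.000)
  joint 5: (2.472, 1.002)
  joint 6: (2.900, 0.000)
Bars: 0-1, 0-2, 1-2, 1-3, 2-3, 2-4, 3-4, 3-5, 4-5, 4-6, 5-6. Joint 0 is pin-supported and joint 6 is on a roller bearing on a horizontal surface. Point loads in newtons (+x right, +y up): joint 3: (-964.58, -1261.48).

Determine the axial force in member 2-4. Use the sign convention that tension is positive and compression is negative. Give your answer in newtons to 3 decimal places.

531.975

N=7 nodes, M=11 members, R=3 reactions → 2N=14, M+R=14
member 0 (0-1): L=1.1106, (cx,cy)=(0.3872,0.9220)
member 1 (0-2): L=0.9210, (cx,cy)=(1.0000,0.0000)
member 2 (1-2): L=1.1356, (cx,cy)=(0.4324,-0.9017)
member 3 (1-3): L=1.0658, (cx,cy)=(0.9946,-0.1041)
member 4 (2-3): L=1.0758, (cx,cy)=(0.5289,0.8487)
member 5 (2-4): L=0.9820, (cx,cy)=(1.0000,0.0000)
member 6 (3-4): L=1.0021, (cx,cy)=(0.4121,-0.9111)
member 7 (3-5): L=0.9860, (cx,cy)=(0.9959,0.0903)
member 8 (4-5): L=1.1523, (cx,cy)=(0.4938,0.8696)
member 9 (4-6): L=0.9970, (cx,cy)=(1.0000,0.0000)
member 10 (5-6): L=1.0896, (cx,cy)=(0.3928,-0.9196)
solve A·x = −loads:
  F[0-1] = -994.5866 N (compression)
  F[0-2] = -579.5046 N (compression)
  F[1-2] = +1117.8319 N (tension)
  F[1-3] = -873.1281 N (compression)
  F[2-3] = -1187.6737 N (compression)
  F[2-4] = +531.9751 N (tension)
  F[3-4] = -414.0108 N (compression)
  F[3-5] = -362.8224 N (compression)
  F[4-5] = +433.7891 N (tension)
  F[4-6] = +147.1360 N (tension)
  F[5-6] = -374.5718 N (compression)
  Rx@0 = +964.5800 N
  Ry@0 = +917.0167 N
  Ry@6 = +344.4633 N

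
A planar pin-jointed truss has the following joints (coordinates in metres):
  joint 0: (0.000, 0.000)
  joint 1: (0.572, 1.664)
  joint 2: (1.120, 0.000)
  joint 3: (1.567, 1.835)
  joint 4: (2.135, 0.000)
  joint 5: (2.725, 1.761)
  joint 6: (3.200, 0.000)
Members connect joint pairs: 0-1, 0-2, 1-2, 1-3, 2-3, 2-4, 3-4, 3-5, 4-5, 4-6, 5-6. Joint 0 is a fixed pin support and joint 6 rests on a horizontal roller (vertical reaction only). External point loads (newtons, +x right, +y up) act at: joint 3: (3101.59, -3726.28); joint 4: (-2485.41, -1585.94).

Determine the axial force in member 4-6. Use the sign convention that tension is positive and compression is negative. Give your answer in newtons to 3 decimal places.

N=7 nodes, M=11 members, R=3 reactions → 2N=14, M+R=14
member 0 (0-1): L=1.7596, (cx,cy)=(0.3251,0.9457)
member 1 (0-2): L=1.1200, (cx,cy)=(1.0000,0.0000)
member 2 (1-2): L=1.7519, (cx,cy)=(0.3128,-0.9498)
member 3 (1-3): L=1.0096, (cx,cy)=(0.9856,0.1694)
member 4 (2-3): L=1.8887, (cx,cy)=(0.2367,0.9716)
member 5 (2-4): L=1.0150, (cx,cy)=(1.0000,0.0000)
member 6 (3-4): L=1.9209, (cx,cy)=(0.2957,-0.9553)
member 7 (3-5): L=1.1604, (cx,cy)=(0.9980,-0.0638)
member 8 (4-5): L=1.8572, (cx,cy)=(0.3177,0.9482)
member 9 (4-6): L=1.0650, (cx,cy)=(1.0000,0.0000)
member 10 (5-6): L=1.8239, (cx,cy)=(0.2604,-0.9655)
solve A·x = −loads:
  F[0-1] = -688.1983 N (compression)
  F[0-2] = +839.8993 N (tension)
  F[1-2] = +610.1893 N (tension)
  F[1-3] = -420.6651 N (compression)
  F[2-3] = -596.5171 N (compression)
  F[2-4] = +1171.9483 N (tension)
  F[3-4] = -3034.7969 N (compression)
  F[3-5] = -2765.6135 N (compression)
  F[4-5] = +4730.0564 N (tension)
  F[4-6] = +1257.3339 N (tension)
  F[5-6] = -4827.9954 N (compression)
  Rx@0 = -616.1800 N
  Ry@0 = +650.8199 N
  Ry@6 = +4661.4001 N

1257.334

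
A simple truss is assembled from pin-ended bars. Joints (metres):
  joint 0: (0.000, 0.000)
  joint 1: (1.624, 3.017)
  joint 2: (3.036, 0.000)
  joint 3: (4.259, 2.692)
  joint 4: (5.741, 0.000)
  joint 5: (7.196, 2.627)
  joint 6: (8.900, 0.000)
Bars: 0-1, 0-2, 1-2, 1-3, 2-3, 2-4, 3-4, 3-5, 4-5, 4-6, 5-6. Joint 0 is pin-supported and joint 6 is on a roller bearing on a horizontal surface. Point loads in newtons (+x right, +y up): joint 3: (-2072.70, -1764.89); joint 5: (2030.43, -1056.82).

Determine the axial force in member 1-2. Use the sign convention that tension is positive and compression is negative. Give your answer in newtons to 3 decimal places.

1437.305

N=7 nodes, M=11 members, R=3 reactions → 2N=14, M+R=14
member 0 (0-1): L=3.4263, (cx,cy)=(0.4740,0.8805)
member 1 (0-2): L=3.0360, (cx,cy)=(1.0000,0.0000)
member 2 (1-2): L=3.3311, (cx,cy)=(0.4239,-0.9057)
member 3 (1-3): L=2.6550, (cx,cy)=(0.9925,-0.1224)
member 4 (2-3): L=2.9568, (cx,cy)=(0.4136,0.9104)
member 5 (2-4): L=2.7050, (cx,cy)=(1.0000,0.0000)
member 6 (3-4): L=3.0730, (cx,cy)=(0.4823,-0.8760)
member 7 (3-5): L=2.9377, (cx,cy)=(0.9998,-0.0221)
member 8 (4-5): L=3.0030, (cx,cy)=(0.4845,0.8748)
member 9 (4-6): L=3.1590, (cx,cy)=(1.0000,0.0000)
member 10 (5-6): L=3.1313, (cx,cy)=(0.5442,-0.8390)
solve A·x = −loads:
  F[0-1] = -1306.3336 N (compression)
  F[0-2] = +576.9034 N (tension)
  F[1-2] = +1437.3054 N (tension)
  F[1-3] = -1237.7381 N (compression)
  F[2-3] = -1429.8339 N (compression)
  F[2-4] = +1777.5739 N (tension)
  F[3-4] = -716.7173 N (compression)
  F[3-5] = +598.6528 N (tension)
  F[4-5] = +717.7321 N (tension)
  F[4-6] = +1084.1743 N (tension)
  F[5-6] = -1992.2675 N (compression)
  Rx@0 = +42.2700 N
  Ry@0 = +1150.2747 N
  Ry@6 = +1671.4353 N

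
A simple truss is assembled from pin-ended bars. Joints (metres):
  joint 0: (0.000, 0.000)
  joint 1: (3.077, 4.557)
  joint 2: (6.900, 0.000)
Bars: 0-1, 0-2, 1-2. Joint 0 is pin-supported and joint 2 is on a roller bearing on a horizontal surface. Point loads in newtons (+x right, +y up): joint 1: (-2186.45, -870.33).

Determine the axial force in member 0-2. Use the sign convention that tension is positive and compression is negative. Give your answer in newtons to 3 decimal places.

-885.818

N=3 nodes, M=3 members, R=3 reactions → 2N=6, M+R=6
member 0 (0-1): L=5.4986, (cx,cy)=(0.5596,0.8288)
member 1 (0-2): L=6.9000, (cx,cy)=(1.0000,0.0000)
member 2 (1-2): L=5.9482, (cx,cy)=(0.6427,-0.7661)
solve A·x = −loads:
  F[0-1] = -2324.2142 N (compression)
  F[0-2] = -885.8176 N (compression)
  F[1-2] = +1378.2520 N (tension)
  Rx@0 = +2186.4500 N
  Ry@0 = +1926.2209 N
  Ry@2 = -1055.8909 N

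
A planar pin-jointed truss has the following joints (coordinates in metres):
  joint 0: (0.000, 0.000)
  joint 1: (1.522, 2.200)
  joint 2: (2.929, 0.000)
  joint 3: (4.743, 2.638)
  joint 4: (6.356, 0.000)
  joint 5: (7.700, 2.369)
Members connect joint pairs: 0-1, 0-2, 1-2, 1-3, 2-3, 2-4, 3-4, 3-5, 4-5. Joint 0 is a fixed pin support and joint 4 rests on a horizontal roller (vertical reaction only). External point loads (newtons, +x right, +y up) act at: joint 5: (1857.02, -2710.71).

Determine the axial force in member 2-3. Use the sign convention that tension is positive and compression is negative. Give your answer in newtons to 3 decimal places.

N=6 nodes, M=9 members, R=3 reactions → 2N=12, M+R=12
member 0 (0-1): L=2.6752, (cx,cy)=(0.5689,0.8224)
member 1 (0-2): L=2.9290, (cx,cy)=(1.0000,0.0000)
member 2 (1-2): L=2.6114, (cx,cy)=(0.5388,-0.8424)
member 3 (1-3): L=3.2506, (cx,cy)=(0.9909,0.1347)
member 4 (2-3): L=3.2015, (cx,cy)=(0.5666,0.8240)
member 5 (2-4): L=3.4270, (cx,cy)=(1.0000,0.0000)
member 6 (3-4): L=3.0921, (cx,cy)=(0.5217,-0.8532)
member 7 (3-5): L=2.9692, (cx,cy)=(0.9959,-0.0906)
member 8 (4-5): L=2.7237, (cx,cy)=(0.4934,0.8698)
solve A·x = −loads:
  F[0-1] = +1538.6257 N (tension)
  F[0-2] = +981.6377 N (tension)
  F[1-2] = -1251.8142 N (compression)
  F[1-3] = +1564.1009 N (tension)
  F[2-3] = +1279.8559 N (tension)
  F[2-4] = -417.9944 N (compression)
  F[3-4] = -1827.3531 N (compression)
  F[3-5] = +3241.6006 N (tension)
  F[4-5] = -2778.9157 N (compression)
  Rx@0 = -1857.0200 N
  Ry@0 = -1265.3358 N
  Ry@4 = +3976.0458 N

1279.856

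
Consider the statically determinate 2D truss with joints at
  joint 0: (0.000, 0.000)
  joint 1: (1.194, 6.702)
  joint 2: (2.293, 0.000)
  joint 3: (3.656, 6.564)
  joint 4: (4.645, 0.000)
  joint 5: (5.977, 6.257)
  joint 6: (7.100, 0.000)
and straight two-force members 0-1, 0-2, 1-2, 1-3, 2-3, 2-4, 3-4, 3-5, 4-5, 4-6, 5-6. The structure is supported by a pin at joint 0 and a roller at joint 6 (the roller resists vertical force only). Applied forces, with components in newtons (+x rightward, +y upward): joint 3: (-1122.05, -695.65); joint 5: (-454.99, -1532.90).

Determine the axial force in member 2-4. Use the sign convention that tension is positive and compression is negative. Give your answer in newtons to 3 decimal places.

-452.944

N=7 nodes, M=11 members, R=3 reactions → 2N=14, M+R=14
member 0 (0-1): L=6.8075, (cx,cy)=(0.1754,0.9845)
member 1 (0-2): L=2.2930, (cx,cy)=(1.0000,0.0000)
member 2 (1-2): L=6.7915, (cx,cy)=(0.1618,-0.9868)
member 3 (1-3): L=2.4659, (cx,cy)=(0.9984,-0.0560)
member 4 (2-3): L=6.7040, (cx,cy)=(0.2033,0.9791)
member 5 (2-4): L=2.3520, (cx,cy)=(1.0000,0.0000)
member 6 (3-4): L=6.6381, (cx,cy)=(0.1490,-0.9888)
member 7 (3-5): L=2.3412, (cx,cy)=(0.9914,-0.1311)
member 8 (4-5): L=6.3972, (cx,cy)=(0.2082,0.9781)
member 9 (4-6): L=2.4550, (cx,cy)=(1.0000,0.0000)
member 10 (5-6): L=6.3570, (cx,cy)=(0.1767,-0.9843)
solve A·x = −loads:
  F[0-1] = -2049.9858 N (compression)
  F[0-2] = -1217.4847 N (compression)
  F[1-2] = +2084.7470 N (tension)
  F[1-3] = -698.0024 N (compression)
  F[2-3] = -2101.1549 N (compression)
  F[2-4] = -452.9439 N (compression)
  F[3-4] = +1364.9618 N (tension)
  F[3-5] = -207.1991 N (compression)
  F[4-5] = -1379.9723 N (compression)
  F[4-6] = +37.7520 N (tension)
  F[5-6] = -213.7034 N (compression)
  Rx@0 = +1577.0400 N
  Ry@0 = +2018.2076 N
  Ry@6 = +210.3424 N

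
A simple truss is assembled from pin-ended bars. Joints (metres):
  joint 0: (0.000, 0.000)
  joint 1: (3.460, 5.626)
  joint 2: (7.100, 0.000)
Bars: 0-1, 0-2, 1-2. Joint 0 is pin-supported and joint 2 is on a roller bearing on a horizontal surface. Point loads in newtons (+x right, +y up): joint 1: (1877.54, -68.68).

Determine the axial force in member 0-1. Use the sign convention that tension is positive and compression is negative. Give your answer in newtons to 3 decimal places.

N=3 nodes, M=3 members, R=3 reactions → 2N=6, M+R=6
member 0 (0-1): L=6.6048, (cx,cy)=(0.5239,0.8518)
member 1 (0-2): L=7.1000, (cx,cy)=(1.0000,0.0000)
member 2 (1-2): L=6.7009, (cx,cy)=(0.5432,-0.8396)
solve A·x = −loads:
  F[0-1] = +1705.2536 N (tension)
  F[0-2] = +984.2244 N (tension)
  F[1-2] = -1811.8534 N (compression)
  Rx@0 = -1877.5400 N
  Ry@0 = -1452.5415 N
  Ry@2 = +1521.2215 N

1705.254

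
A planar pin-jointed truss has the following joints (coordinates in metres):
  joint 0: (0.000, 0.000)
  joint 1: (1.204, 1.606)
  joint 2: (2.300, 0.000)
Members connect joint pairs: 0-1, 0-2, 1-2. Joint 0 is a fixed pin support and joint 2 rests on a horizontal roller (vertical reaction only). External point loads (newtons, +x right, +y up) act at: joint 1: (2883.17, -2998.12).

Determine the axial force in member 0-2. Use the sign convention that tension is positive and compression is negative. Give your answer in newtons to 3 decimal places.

2444.950

N=3 nodes, M=3 members, R=3 reactions → 2N=6, M+R=6
member 0 (0-1): L=2.0072, (cx,cy)=(0.5998,0.8001)
member 1 (0-2): L=2.3000, (cx,cy)=(1.0000,0.0000)
member 2 (1-2): L=1.9443, (cx,cy)=(0.5637,-0.8260)
solve A·x = −loads:
  F[0-1] = +730.5601 N (tension)
  F[0-2] = +2444.9504 N (tension)
  F[1-2] = -4337.4189 N (compression)
  Rx@0 = -2883.1700 N
  Ry@0 = -584.5354 N
  Ry@2 = +3582.6554 N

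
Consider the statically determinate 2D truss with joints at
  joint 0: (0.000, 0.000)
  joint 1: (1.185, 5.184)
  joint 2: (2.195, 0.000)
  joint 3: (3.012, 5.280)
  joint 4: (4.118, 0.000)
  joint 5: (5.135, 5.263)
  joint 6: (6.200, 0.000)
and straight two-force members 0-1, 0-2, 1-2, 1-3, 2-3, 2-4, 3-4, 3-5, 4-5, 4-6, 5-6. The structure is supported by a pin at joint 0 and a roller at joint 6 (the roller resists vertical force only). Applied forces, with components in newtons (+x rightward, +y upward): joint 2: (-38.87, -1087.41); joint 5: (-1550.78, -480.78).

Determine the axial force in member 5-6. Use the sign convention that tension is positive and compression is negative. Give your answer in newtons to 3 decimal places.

544.048

N=7 nodes, M=11 members, R=3 reactions → 2N=14, M+R=14
member 0 (0-1): L=5.3177, (cx,cy)=(0.2228,0.9749)
member 1 (0-2): L=2.1950, (cx,cy)=(1.0000,0.0000)
member 2 (1-2): L=5.2815, (cx,cy)=(0.1912,-0.9815)
member 3 (1-3): L=1.8295, (cx,cy)=(0.9986,0.0525)
member 4 (2-3): L=5.3428, (cx,cy)=(0.1529,0.9882)
member 5 (2-4): L=1.9230, (cx,cy)=(1.0000,0.0000)
member 6 (3-4): L=5.3946, (cx,cy)=(0.2050,-0.9788)
member 7 (3-5): L=2.1231, (cx,cy)=(1.0000,-0.0080)
member 8 (4-5): L=5.3604, (cx,cy)=(0.1897,0.9818)
member 9 (4-6): L=2.0820, (cx,cy)=(1.0000,0.0000)
member 10 (5-6): L=5.3697, (cx,cy)=(0.1983,-0.9801)
solve A·x = −loads:
  F[0-1] = -2155.6329 N (compression)
  F[0-2] = -1109.2885 N (compression)
  F[1-2] = +2093.7917 N (tension)
  F[1-3] = -881.9818 N (compression)
  F[2-3] = -979.2562 N (compression)
  F[2-4] = -520.2702 N (compression)
  F[3-4] = +1046.2128 N (tension)
  F[3-5] = -1245.0444 N (compression)
  F[4-5] = -1042.9316 N (compression)
  F[4-6] = -107.9042 N (compression)
  F[5-6] = +544.0475 N (tension)
  Rx@0 = +1589.6500 N
  Ry@0 = +2101.4295 N
  Ry@6 = -533.2395 N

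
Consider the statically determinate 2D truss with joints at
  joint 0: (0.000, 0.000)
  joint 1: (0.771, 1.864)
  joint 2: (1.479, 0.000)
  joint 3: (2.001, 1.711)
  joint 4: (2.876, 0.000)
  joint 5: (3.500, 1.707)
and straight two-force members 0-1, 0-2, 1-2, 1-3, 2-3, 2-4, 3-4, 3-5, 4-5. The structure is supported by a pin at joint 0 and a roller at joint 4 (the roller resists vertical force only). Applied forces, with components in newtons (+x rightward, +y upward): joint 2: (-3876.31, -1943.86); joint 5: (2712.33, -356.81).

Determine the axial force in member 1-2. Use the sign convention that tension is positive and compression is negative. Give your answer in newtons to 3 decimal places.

N=6 nodes, M=9 members, R=3 reactions → 2N=12, M+R=12
member 0 (0-1): L=2.0172, (cx,cy)=(0.3822,0.9241)
member 1 (0-2): L=1.4790, (cx,cy)=(1.0000,0.0000)
member 2 (1-2): L=1.9939, (cx,cy)=(0.3551,-0.9348)
member 3 (1-3): L=1.2395, (cx,cy)=(0.9924,-0.1234)
member 4 (2-3): L=1.7889, (cx,cy)=(0.2918,0.9565)
member 5 (2-4): L=1.3970, (cx,cy)=(1.0000,0.0000)
member 6 (3-4): L=1.9218, (cx,cy)=(0.4553,-0.8903)
member 7 (3-5): L=1.4990, (cx,cy)=(1.0000,-0.0027)
member 8 (4-5): L=1.8175, (cx,cy)=(0.3433,0.9392)
solve A·x = −loads:
  F[0-1] = +804.1094 N (tension)
  F[0-2] = -1471.3271 N (compression)
  F[1-2] = -877.1896 N (compression)
  F[1-3] = +623.5865 N (tension)
  F[2-3] = +2889.6547 N (tension)
  F[2-4] = +1250.2922 N (tension)
  F[3-4] = -3026.3924 N (compression)
  F[3-5] = +2840.0030 N (tension)
  F[4-5] = -371.8340 N (compression)
  Rx@0 = +1163.9800 N
  Ry@0 = -743.0544 N
  Ry@4 = +3043.7244 N

-877.190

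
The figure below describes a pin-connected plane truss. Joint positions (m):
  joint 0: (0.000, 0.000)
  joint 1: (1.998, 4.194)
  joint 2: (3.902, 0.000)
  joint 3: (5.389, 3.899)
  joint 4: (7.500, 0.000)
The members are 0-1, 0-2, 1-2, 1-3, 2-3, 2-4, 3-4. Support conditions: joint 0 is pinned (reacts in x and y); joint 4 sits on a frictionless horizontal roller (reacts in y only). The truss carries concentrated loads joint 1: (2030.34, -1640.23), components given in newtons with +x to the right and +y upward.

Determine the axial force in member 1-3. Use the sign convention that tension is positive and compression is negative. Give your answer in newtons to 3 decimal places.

-1409.652

N=5 nodes, M=7 members, R=3 reactions → 2N=10, M+R=10
member 0 (0-1): L=4.6456, (cx,cy)=(0.4301,0.9028)
member 1 (0-2): L=3.9020, (cx,cy)=(1.0000,0.0000)
member 2 (1-2): L=4.6060, (cx,cy)=(0.4134,-0.9106)
member 3 (1-3): L=3.4038, (cx,cy)=(0.9962,-0.0867)
member 4 (2-3): L=4.1729, (cx,cy)=(0.3563,0.9344)
member 5 (2-4): L=3.5980, (cx,cy)=(1.0000,0.0000)
member 6 (3-4): L=4.4338, (cx,cy)=(0.4761,-0.8794)
solve A·x = −loads:
  F[0-1] = -75.2187 N (compression)
  F[0-2] = +2062.6904 N (tension)
  F[1-2] = -1592.5943 N (compression)
  F[1-3] = -1409.6517 N (compression)
  F[2-3] = +1552.0359 N (tension)
  F[2-4] = +851.2887 N (tension)
  F[3-4] = -1787.9858 N (compression)
  Rx@0 = -2030.3400 N
  Ry@0 = +67.9066 N
  Ry@4 = +1572.3234 N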